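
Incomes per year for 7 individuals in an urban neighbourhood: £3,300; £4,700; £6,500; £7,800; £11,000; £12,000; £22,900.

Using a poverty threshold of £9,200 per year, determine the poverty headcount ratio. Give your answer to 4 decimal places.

0.5714

4 of the 7 individuals have income below £9,200.
H = 4/7 = 0.5714.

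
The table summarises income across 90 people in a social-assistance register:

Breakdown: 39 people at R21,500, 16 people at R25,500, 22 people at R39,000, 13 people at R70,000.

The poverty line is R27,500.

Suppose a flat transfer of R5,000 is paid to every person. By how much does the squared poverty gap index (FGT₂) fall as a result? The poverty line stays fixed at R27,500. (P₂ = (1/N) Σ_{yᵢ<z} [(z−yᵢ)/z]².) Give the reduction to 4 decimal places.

0.0210

Before: below the line — 39×R21,500, 16×R25,500; squared poverty gap index (FGT₂) = 0.021568.
After the R5,000 transfer: below the line — 39×R26,500; squared poverty gap index (FGT₂) = 0.000573.
Reduction = 0.021568 − 0.000573 = 0.0210.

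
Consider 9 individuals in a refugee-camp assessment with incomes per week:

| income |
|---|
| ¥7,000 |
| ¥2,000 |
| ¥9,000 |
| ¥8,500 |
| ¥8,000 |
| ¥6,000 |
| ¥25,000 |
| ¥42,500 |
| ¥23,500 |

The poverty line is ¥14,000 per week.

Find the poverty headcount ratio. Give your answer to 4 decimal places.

0.6667

6 of the 9 individuals have income below ¥14,000.
H = 6/9 = 0.6667.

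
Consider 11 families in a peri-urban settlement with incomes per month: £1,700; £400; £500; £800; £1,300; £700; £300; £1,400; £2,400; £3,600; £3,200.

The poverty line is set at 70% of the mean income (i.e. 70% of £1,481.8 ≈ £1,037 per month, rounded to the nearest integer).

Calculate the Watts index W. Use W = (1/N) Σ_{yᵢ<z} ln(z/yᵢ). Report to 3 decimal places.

Poor units: £300, £400, £500, £700, £800 (q = 5 of N = 11).
Log gaps: ln(1037/300) = 1.2403; ln(1037/400) = 0.9526; ln(1037/500) = 0.7295; ln(1037/700) = 0.3930; ln(1037/800) = 0.2595.
W = 3.574889 / 11 = 0.325.

0.325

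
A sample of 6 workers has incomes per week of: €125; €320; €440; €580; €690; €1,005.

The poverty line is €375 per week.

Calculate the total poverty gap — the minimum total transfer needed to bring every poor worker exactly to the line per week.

€305

Poor units: €125, €320 (q = 2 of N = 6).
Individual gaps: 375−125 = 250; 375−320 = 55.
Aggregate gap = €305.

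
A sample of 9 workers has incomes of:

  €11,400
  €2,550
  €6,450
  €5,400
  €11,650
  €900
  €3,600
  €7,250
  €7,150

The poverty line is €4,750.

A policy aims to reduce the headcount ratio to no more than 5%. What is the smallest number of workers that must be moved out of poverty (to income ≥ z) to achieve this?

3

Currently q = 3 of N = 9 are below the line (H = 0.333).
A headcount ratio of at most 5% allows at most ⌊0.05 × 9⌋ = 0 poor workers.
So at least 3 − 0 = 3 must be lifted.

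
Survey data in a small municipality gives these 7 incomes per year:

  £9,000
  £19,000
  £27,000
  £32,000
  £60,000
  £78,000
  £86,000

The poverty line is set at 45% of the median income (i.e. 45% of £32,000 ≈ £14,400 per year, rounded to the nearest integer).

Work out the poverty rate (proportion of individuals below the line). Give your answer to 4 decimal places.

1 of the 7 individuals have income below £14,400.
H = 1/7 = 0.1429.

0.1429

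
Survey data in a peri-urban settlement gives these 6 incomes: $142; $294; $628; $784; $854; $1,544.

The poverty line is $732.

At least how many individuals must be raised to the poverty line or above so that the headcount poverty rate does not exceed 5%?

3

3 of the 6 individuals are poor, so H = 3/6 = 0.500.
A headcount ratio of at most 5% allows at most ⌊0.05 × 6⌋ = 0 poor individuals.
So at least 3 − 0 = 3 must be lifted.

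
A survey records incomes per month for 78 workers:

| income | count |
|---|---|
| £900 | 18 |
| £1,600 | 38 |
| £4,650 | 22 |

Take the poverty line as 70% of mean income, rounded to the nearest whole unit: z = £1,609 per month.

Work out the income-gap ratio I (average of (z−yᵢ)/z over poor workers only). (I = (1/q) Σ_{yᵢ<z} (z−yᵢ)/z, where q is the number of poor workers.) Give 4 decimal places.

0.1454

Incomes under z: 18×£900, 38×£1,600 (q = 56 of N = 78).
Shortfall ratios (z−y)/z: 0.4406 (×18), 0.0056 (×38); sum = 8.144189.
I averages over the q = 56 poor units only: 8.144189 / 56 = 0.1454.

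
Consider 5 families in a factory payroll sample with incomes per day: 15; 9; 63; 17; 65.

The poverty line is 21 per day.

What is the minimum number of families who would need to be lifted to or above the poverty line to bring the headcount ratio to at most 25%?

3 of the 5 families are poor, so H = 3/5 = 0.600.
A headcount ratio of at most 25% allows at most ⌊0.25 × 5⌋ = 1 poor families.
So at least 3 − 1 = 2 must be lifted.

2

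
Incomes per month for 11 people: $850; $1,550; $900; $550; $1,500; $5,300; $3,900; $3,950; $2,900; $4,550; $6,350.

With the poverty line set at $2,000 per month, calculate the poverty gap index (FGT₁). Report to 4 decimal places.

Below the line: $550, $850, $900, $1,500, $1,550 (q = 5 of N = 11).
Relative gaps: (2000−550)/2000 = 0.7250; (2000−850)/2000 = 0.5750; (2000−900)/2000 = 0.5500; (2000−1500)/2000 = 0.2500; (2000−1550)/2000 = 0.2250.
Sum of shortfalls = 2.325000; P₁ averages over all N: 2.325000 / 11 = 0.2114.

0.2114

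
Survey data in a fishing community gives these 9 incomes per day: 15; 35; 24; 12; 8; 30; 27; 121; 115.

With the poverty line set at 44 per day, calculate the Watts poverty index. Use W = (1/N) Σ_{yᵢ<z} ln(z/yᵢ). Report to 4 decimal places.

0.6429

Below z: 8, 12, 15, 24, 27, 30, 35 (q = 7 of N = 9).
ln(z/y) terms: ln(44/8) = 1.7047; ln(44/12) = 1.2993; ln(44/15) = 1.0761; ln(44/24) = 0.6061; ln(44/27) = 0.4884; ln(44/30) = 0.3830; ln(44/35) = 0.2288.
W = 5.786493 / 9 = 0.6429.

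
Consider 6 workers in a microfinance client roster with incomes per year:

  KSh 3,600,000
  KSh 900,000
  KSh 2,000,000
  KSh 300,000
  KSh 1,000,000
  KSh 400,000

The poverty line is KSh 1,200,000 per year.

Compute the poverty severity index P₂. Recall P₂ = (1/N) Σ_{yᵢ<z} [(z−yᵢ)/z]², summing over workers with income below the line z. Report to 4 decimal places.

Poor units: KSh 300,000, KSh 400,000, KSh 900,000, KSh 1,000,000 (q = 4 of N = 6).
Shortfall ratios: (1200000−300000)/1200000 = 0.7500; (1200000−400000)/1200000 = 0.6667; (1200000−900000)/1200000 = 0.2500; (1200000−1000000)/1200000 = 0.1667.
Squared: 0.5625; 0.4444; 0.0625; 0.0278.
Sum = 1.097222; P₂ = 1.097222 / 6 = 0.1829.

0.1829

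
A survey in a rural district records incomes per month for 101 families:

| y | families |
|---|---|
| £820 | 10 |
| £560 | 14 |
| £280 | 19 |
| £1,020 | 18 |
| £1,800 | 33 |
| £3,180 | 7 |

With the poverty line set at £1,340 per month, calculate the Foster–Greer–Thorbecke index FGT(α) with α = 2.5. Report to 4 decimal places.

Below z: 19×£280, 14×£560, 10×£820, 18×£1,020 (q = 61 of N = 101).
Normalized shortfalls: (1340−280)/1340 = 0.7910 (×19); (1340−560)/1340 = 0.5821 (×14); (1340−820)/1340 = 0.3881 (×10); (1340−1020)/1340 = 0.2388 (×18).
Raised to α = 2.5: 0.55655 (×19); 0.25851 (×14); 0.09381 (×10); 0.02787 (×18).
Sum = 15.633256; FGT(2.5) = 15.633256 / 101 = 0.1548.

0.1548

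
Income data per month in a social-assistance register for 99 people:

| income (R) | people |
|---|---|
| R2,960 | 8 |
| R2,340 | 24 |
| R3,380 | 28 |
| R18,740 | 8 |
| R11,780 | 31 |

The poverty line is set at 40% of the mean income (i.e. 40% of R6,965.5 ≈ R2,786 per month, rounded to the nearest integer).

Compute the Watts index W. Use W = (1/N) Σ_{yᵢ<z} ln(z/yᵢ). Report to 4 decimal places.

0.0423

Below z: 24×R2,340 (q = 24 of N = 99).
ln(z/y) terms: ln(2786/2340) = 0.1745 (×24).
W = 4.186943 / 99 = 0.0423.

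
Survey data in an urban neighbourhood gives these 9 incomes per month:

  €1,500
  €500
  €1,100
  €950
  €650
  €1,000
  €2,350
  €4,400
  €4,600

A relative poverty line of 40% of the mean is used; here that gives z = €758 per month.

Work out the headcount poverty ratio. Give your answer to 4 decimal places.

2 of the 9 households have income below €758.
H = 2/9 = 0.2222.

0.2222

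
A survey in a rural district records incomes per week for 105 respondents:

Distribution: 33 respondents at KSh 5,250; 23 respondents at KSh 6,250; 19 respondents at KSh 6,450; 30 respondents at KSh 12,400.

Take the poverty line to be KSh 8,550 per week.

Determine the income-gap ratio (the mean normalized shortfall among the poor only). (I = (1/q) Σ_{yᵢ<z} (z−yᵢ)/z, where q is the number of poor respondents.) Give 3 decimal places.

0.315

Poor units: 33×KSh 5,250, 23×KSh 6,250, 19×KSh 6,450 (q = 75 of N = 105).
Shortfall ratios (z−y)/z: 0.3860 (×33), 0.2690 (×23), 0.2456 (×19); sum = 23.590643.
The income-gap ratio divides by q (the poor only): 23.590643 / 75 = 0.315.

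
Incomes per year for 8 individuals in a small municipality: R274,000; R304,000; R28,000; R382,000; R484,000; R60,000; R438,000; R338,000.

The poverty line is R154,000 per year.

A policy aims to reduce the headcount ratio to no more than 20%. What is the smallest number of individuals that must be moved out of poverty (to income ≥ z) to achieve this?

Currently q = 2 of N = 8 are below the line (H = 0.250).
A headcount ratio of at most 20% allows at most ⌊0.20 × 8⌋ = 1 poor individuals.
So at least 2 − 1 = 1 must be lifted.

1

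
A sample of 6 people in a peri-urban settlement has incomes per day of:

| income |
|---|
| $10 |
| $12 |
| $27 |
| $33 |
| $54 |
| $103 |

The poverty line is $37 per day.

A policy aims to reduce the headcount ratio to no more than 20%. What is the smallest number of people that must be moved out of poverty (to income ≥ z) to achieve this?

4 of the 6 people are poor, so H = 4/6 = 0.667.
A headcount ratio of at most 20% allows at most ⌊0.20 × 6⌋ = 1 poor people.
So at least 4 − 1 = 3 must be lifted.

3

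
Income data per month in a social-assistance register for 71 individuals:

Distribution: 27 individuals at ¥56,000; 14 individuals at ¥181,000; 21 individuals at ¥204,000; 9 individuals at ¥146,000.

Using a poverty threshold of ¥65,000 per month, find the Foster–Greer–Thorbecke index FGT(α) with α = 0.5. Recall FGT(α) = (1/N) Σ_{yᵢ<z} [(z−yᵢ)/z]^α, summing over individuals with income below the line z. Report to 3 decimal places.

Poor units: 27×¥56,000 (q = 27 of N = 71).
Relative gaps: (65000−56000)/65000 = 0.1385 (×27).
Raised to α = 0.5: 0.37210 (×27).
Sum = 10.046814; FGT(0.5) = 10.046814 / 71 = 0.142.

0.142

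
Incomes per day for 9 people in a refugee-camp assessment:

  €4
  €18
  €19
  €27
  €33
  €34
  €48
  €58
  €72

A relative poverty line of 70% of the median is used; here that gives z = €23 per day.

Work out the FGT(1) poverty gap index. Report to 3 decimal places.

Below z: €4, €18, €19 (q = 3 of N = 9).
Relative gaps: (23−4)/23 = 0.8261; (23−18)/23 = 0.2174; (23−19)/23 = 0.1739.
Σ = 1.217391. Dividing by the full population N = 9 gives P₁ = 0.135.

0.135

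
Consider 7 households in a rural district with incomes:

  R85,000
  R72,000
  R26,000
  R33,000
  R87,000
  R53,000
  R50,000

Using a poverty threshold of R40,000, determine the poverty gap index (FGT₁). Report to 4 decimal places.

Poor units: R26,000, R33,000 (q = 2 of N = 7).
Relative gaps: (40000−26000)/40000 = 0.3500; (40000−33000)/40000 = 0.1750.
Σ = 0.525000. Dividing by the full population N = 7 gives P₁ = 0.0750.

0.0750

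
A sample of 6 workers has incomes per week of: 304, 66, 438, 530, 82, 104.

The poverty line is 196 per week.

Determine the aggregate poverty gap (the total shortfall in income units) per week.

Below z: 66, 82, 104 (q = 3 of N = 6).
Individual gaps: 196−66 = 130; 196−82 = 114; 196−104 = 92.
Aggregate gap = 336.

336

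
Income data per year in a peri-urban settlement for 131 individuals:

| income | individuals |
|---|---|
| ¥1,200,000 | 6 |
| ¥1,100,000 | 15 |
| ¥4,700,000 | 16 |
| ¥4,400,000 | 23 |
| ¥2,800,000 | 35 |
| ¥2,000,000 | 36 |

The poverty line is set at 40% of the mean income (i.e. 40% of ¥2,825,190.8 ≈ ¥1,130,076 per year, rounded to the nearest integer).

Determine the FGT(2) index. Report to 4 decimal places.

Incomes under z: 15×¥1,100,000 (q = 15 of N = 131).
Normalized shortfalls: (1130076−1100000)/1130076 = 0.0266 (×15).
Squared: 0.0007 (×15).
Sum = 0.010625; P₂ = 0.010625 / 131 = 0.0001.

0.0001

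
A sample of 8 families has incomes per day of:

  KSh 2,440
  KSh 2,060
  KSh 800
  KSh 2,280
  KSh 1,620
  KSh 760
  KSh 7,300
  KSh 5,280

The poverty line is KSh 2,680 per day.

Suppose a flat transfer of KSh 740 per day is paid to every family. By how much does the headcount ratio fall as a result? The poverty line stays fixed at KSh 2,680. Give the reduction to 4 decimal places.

0.3750

Before: below the line — KSh 760, KSh 800, KSh 1,620, KSh 2,060, KSh 2,280, KSh 2,440; headcount ratio = 0.750000.
After the KSh 740 transfer: below the line — KSh 1,500, KSh 1,540, KSh 2,360; headcount ratio = 0.375000.
Reduction = 0.750000 − 0.375000 = 0.3750.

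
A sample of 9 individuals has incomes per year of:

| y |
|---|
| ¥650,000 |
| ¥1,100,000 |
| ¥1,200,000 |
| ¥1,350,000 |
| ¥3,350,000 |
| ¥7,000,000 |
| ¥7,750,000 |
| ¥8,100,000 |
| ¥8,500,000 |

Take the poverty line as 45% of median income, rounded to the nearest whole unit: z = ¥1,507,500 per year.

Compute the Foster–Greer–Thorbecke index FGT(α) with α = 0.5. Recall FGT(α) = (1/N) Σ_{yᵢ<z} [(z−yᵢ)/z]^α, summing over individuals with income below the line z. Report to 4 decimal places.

0.2277

Incomes under z: ¥650,000, ¥1,100,000, ¥1,200,000, ¥1,350,000 (q = 4 of N = 9).
Shortfall ratios: (1507500−650000)/1507500 = 0.5688; (1507500−1100000)/1507500 = 0.2703; (1507500−1200000)/1507500 = 0.2040; (1507500−1350000)/1507500 = 0.1045.
Raised to α = 0.5: 0.75420; 0.51992; 0.45164; 0.32323.
Sum = 2.048993; FGT(0.5) = 2.048993 / 9 = 0.2277.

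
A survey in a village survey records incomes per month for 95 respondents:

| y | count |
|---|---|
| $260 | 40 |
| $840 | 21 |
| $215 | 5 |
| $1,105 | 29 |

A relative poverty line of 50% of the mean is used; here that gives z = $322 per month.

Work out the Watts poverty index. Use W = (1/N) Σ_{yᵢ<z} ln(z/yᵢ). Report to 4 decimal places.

Poor units: 5×$215, 40×$260 (q = 45 of N = 95).
Log shortfalls: ln(322/215) = 0.4039 (×5); ln(322/260) = 0.2139 (×40).
W = 10.574364 / 95 = 0.1113.

0.1113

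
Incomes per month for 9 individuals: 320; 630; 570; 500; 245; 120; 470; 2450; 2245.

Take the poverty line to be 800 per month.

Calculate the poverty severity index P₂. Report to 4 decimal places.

0.2225

Poor units: 120, 245, 320, 470, 500, 570, 630 (q = 7 of N = 9).
Relative gaps: (800−120)/800 = 0.8500; (800−245)/800 = 0.6937; (800−320)/800 = 0.6000; (800−470)/800 = 0.4125; (800−500)/800 = 0.3750; (800−570)/800 = 0.2875; (800−630)/800 = 0.2125.
Squared: 0.7225; 0.4813; 0.3600; 0.1702; 0.1406; 0.0827; 0.0452.
Sum = 2.002383; P₂ = 2.002383 / 9 = 0.2225.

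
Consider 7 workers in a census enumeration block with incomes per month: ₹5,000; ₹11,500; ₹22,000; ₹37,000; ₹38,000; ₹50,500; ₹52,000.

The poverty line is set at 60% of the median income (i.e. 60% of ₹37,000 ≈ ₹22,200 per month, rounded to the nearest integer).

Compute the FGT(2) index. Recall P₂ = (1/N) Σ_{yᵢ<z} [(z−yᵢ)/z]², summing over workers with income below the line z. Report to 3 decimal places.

Poor units: ₹5,000, ₹11,500, ₹22,000 (q = 3 of N = 7).
Relative gaps: (22200−5000)/22200 = 0.7748; (22200−11500)/22200 = 0.4820; (22200−22000)/22200 = 0.0090.
Squared: 0.6003; 0.2323; 0.0001.
Sum = 0.832664; P₂ = 0.832664 / 7 = 0.119.

0.119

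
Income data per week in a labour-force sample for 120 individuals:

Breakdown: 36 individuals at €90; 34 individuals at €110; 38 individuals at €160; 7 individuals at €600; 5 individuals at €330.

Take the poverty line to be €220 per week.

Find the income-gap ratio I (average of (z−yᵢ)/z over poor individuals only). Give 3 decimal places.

0.450

Poor units: 36×€90, 34×€110, 38×€160 (q = 108 of N = 120).
Relative gaps: 0.5909 (×36), 0.5000 (×34), 0.2727 (×38); sum = 48.636364.
I averages over the q = 108 poor units only: 48.636364 / 108 = 0.450.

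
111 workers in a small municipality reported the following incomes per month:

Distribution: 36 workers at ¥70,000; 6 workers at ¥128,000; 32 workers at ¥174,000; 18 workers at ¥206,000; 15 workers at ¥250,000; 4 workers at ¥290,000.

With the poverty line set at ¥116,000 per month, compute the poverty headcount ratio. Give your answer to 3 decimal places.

36 of the 111 workers have income below ¥116,000.
H = 36/111 = 0.324.

0.324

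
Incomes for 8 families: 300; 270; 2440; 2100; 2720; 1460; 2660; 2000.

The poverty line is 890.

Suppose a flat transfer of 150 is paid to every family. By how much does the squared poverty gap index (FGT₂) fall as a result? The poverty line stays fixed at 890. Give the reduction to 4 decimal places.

Before: below the line — 270, 300; squared poverty gap index (FGT₂) = 0.115595.
After the 150 transfer: below the line — 420, 450; squared poverty gap index (FGT₂) = 0.065412.
Reduction = 0.115595 − 0.065412 = 0.0502.

0.0502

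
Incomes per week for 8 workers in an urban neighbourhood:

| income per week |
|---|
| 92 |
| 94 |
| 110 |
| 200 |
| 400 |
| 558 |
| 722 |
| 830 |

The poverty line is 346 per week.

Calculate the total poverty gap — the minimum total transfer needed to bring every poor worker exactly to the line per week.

Below the line: 92, 94, 110, 200 (q = 4 of N = 8).
Individual gaps: 346−92 = 254; 346−94 = 252; 346−110 = 236; 346−200 = 146.
Aggregate gap = 888.

888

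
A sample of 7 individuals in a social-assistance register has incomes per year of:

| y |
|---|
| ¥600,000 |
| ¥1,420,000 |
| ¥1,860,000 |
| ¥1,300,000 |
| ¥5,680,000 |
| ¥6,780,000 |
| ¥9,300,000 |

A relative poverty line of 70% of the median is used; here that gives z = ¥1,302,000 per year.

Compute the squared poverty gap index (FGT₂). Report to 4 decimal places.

0.0415

Below z: ¥600,000, ¥1,300,000 (q = 2 of N = 7).
Gap ratios (z−y)/z: (1302000−600000)/1302000 = 0.5392; (1302000−1300000)/1302000 = 0.0015.
Squared: 0.2907; 0.0000.
Sum = 0.290707; P₂ = 0.290707 / 7 = 0.0415.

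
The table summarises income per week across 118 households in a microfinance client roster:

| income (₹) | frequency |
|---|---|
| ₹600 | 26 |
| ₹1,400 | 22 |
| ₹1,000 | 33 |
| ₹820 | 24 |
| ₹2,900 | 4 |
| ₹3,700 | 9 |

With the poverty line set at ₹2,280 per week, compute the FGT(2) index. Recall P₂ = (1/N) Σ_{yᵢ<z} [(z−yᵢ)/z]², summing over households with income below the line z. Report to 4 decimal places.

Below z: 26×₹600, 24×₹820, 33×₹1,000, 22×₹1,400 (q = 105 of N = 118).
Normalized shortfalls: (2280−600)/2280 = 0.7368 (×26); (2280−820)/2280 = 0.6404 (×24); (2280−1000)/2280 = 0.5614 (×33); (2280−1400)/2280 = 0.3860 (×22).
Squared: 0.5429 (×26); 0.4100 (×24); 0.3152 (×33); 0.1490 (×22).
Sum = 37.635580; P₂ = 37.635580 / 118 = 0.3189.

0.3189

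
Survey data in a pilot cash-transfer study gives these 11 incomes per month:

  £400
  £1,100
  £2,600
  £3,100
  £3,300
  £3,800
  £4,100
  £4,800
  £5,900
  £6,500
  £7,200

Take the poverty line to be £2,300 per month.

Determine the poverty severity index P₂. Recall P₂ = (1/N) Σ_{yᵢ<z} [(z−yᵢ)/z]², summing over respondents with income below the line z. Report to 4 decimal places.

Below the line: £400, £1,100 (q = 2 of N = 11).
Relative gaps: (2300−400)/2300 = 0.8261; (2300−1100)/2300 = 0.5217.
Squared: 0.6824; 0.2722.
Sum = 0.954631; P₂ = 0.954631 / 11 = 0.0868.

0.0868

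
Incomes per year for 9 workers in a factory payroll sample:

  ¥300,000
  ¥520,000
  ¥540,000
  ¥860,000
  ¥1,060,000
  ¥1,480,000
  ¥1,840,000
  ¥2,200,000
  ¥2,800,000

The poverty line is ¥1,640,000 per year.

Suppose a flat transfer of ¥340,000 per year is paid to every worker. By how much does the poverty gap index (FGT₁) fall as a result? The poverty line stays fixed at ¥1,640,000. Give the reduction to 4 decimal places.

Before: below the line — ¥300,000, ¥520,000, ¥540,000, ¥860,000, ¥1,060,000, ¥1,480,000; poverty gap index (FGT₁) = 0.344173.
After the ¥340,000 transfer: below the line — ¥640,000, ¥860,000, ¥880,000, ¥1,200,000, ¥1,400,000; poverty gap index (FGT₁) = 0.218157.
Reduction = 0.344173 − 0.218157 = 0.1260.

0.1260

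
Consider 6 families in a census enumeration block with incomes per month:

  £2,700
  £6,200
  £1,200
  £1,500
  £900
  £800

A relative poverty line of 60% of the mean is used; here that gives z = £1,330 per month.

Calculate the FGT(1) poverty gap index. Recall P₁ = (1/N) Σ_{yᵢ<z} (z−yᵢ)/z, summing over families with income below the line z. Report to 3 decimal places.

Poor units: £800, £900, £1,200 (q = 3 of N = 6).
Gap ratios (z−y)/z: (1330−800)/1330 = 0.3985; (1330−900)/1330 = 0.3233; (1330−1200)/1330 = 0.0977.
Sum of shortfalls = 0.819549; P₁ averages over all N: 0.819549 / 6 = 0.137.

0.137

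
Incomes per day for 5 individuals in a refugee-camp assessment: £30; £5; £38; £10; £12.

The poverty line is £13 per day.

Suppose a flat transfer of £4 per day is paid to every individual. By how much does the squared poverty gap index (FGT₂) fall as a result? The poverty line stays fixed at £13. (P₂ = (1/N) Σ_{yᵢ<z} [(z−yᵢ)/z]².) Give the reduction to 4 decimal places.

0.0686

Before: below the line — £5, £10, £12; squared poverty gap index (FGT₂) = 0.087574.
After the £4 transfer: below the line — £9; squared poverty gap index (FGT₂) = 0.018935.
Reduction = 0.087574 − 0.018935 = 0.0686.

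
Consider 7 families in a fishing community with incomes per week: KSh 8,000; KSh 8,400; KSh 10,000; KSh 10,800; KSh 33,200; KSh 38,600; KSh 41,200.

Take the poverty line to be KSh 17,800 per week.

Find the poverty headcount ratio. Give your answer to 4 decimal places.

4 of the 7 families have income below KSh 17,800.
H = 4/7 = 0.5714.

0.5714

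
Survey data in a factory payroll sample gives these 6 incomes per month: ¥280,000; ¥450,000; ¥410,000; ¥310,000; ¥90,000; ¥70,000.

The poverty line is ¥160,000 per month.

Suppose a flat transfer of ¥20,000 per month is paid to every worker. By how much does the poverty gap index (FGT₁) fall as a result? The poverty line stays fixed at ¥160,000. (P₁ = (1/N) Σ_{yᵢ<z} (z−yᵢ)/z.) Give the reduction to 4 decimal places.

Before: below the line — ¥70,000, ¥90,000; poverty gap index (FGT₁) = 0.166667.
After the ¥20,000 transfer: below the line — ¥90,000, ¥110,000; poverty gap index (FGT₁) = 0.125000.
Reduction = 0.166667 − 0.125000 = 0.0417.

0.0417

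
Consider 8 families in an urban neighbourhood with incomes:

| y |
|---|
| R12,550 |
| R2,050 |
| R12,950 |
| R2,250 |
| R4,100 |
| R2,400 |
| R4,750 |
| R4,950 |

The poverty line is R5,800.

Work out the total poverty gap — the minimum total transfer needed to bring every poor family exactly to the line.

Below z: R2,050, R2,250, R2,400, R4,100, R4,750, R4,950 (q = 6 of N = 8).
Individual gaps: 5800−2050 = 3750; 5800−2250 = 3550; 5800−2400 = 3400; 5800−4100 = 1700; 5800−4750 = 1050; 5800−4950 = 850.
Aggregate gap = R14,300.

R14,300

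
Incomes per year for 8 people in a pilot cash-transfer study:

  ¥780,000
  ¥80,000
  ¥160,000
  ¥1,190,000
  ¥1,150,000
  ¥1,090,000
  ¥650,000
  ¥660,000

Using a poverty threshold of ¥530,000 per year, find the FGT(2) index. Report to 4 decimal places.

0.1510

Incomes under z: ¥80,000, ¥160,000 (q = 2 of N = 8).
Gap ratios (z−y)/z: (530000−80000)/530000 = 0.8491; (530000−160000)/530000 = 0.6981.
Squared: 0.7209; 0.4874.
Sum = 1.208259; P₂ = 1.208259 / 8 = 0.1510.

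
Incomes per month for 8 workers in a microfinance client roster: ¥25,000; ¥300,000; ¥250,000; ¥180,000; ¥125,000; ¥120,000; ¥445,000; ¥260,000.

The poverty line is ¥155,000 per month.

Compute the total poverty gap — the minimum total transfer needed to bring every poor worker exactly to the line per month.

¥195,000

Poor units: ¥25,000, ¥120,000, ¥125,000 (q = 3 of N = 8).
Individual gaps: 155000−25000 = 130000; 155000−120000 = 35000; 155000−125000 = 30000.
Aggregate gap = ¥195,000.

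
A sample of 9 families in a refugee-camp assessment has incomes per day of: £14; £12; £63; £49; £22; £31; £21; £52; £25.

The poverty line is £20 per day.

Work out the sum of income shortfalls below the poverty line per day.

Poor units: £12, £14 (q = 2 of N = 9).
Individual gaps: 20−12 = 8; 20−14 = 6.
Aggregate gap = £14.

£14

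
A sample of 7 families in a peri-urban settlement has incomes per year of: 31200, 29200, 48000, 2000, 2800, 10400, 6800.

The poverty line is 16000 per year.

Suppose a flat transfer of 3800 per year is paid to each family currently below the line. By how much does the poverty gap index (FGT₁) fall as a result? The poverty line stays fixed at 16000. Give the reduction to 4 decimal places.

0.1357

Before: below the line — 2000, 2800, 6800, 10400; poverty gap index (FGT₁) = 0.375000.
After the 3800 transfer: below the line — 5800, 6600, 10600, 14200; poverty gap index (FGT₁) = 0.239286.
Reduction = 0.375000 − 0.239286 = 0.1357.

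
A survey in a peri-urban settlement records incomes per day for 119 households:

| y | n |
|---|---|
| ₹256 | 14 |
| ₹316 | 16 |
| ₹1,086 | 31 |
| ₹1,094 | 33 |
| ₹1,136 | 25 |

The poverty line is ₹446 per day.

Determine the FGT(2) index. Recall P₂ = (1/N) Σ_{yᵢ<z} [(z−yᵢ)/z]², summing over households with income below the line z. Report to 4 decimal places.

Incomes under z: 14×₹256, 16×₹316 (q = 30 of N = 119).
Gap ratios (z−y)/z: (446−256)/446 = 0.4260 (×14); (446−316)/446 = 0.2915 (×16).
Squared: 0.1815 (×14); 0.0850 (×16).
Sum = 3.900139; P₂ = 3.900139 / 119 = 0.0328.

0.0328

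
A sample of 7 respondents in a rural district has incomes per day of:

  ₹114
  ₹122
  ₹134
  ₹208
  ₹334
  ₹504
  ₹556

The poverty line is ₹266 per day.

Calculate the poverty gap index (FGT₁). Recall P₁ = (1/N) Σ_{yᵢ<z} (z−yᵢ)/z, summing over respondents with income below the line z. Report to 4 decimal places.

Incomes under z: ₹114, ₹122, ₹134, ₹208 (q = 4 of N = 7).
Normalized shortfalls: (266−114)/266 = 0.5714; (266−122)/266 = 0.5414; (266−134)/266 = 0.4962; (266−208)/266 = 0.2180.
Σ = 1.827068. Dividing by the full population N = 7 gives P₁ = 0.2610.

0.2610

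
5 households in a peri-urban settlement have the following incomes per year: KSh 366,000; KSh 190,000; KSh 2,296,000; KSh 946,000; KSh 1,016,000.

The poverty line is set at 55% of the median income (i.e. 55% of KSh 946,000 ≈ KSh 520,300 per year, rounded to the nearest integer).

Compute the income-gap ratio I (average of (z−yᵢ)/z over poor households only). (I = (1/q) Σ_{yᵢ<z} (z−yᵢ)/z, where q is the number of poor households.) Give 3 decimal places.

Poor units: KSh 190,000, KSh 366,000 (q = 2 of N = 5).
Relative gaps: 0.6348, 0.2966; sum = 0.931386.
The income-gap ratio divides by q (the poor only): 0.931386 / 2 = 0.466.

0.466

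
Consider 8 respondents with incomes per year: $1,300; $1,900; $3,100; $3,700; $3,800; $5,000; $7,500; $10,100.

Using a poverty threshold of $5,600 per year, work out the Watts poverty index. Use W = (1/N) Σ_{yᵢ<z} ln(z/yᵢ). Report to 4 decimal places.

Incomes under z: $1,300, $1,900, $3,100, $3,700, $3,800, $5,000 (q = 6 of N = 8).
ln(z/y) terms: ln(5600/1300) = 1.4604; ln(5600/1900) = 1.0809; ln(5600/3100) = 0.5914; ln(5600/3700) = 0.4144; ln(5600/3800) = 0.3878; ln(5600/5000) = 0.1133.
W = 4.048208 / 8 = 0.5060.

0.5060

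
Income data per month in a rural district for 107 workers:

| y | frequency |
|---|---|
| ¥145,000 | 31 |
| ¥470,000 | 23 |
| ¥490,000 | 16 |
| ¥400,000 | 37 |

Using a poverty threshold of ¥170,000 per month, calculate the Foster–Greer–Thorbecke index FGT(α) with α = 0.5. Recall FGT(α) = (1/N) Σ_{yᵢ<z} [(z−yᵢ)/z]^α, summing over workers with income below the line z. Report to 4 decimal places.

Below the line: 31×¥145,000 (q = 31 of N = 107).
Gap ratios (z−y)/z: (170000−145000)/170000 = 0.1471 (×31).
Raised to α = 0.5: 0.38348 (×31).
Sum = 11.887957; FGT(0.5) = 11.887957 / 107 = 0.1111.

0.1111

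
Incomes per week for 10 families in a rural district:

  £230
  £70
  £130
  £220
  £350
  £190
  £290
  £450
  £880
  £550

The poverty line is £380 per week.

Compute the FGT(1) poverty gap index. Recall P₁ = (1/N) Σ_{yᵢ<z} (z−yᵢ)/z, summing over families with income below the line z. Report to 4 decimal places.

0.3105

Incomes under z: £70, £130, £190, £220, £230, £290, £350 (q = 7 of N = 10).
Relative gaps: (380−70)/380 = 0.8158; (380−130)/380 = 0.6579; (380−190)/380 = 0.5000; (380−220)/380 = 0.4211; (380−230)/380 = 0.3947; (380−290)/380 = 0.2368; (380−350)/380 = 0.0789.
Sum of shortfalls = 3.105263; P₁ averages over all N: 3.105263 / 10 = 0.3105.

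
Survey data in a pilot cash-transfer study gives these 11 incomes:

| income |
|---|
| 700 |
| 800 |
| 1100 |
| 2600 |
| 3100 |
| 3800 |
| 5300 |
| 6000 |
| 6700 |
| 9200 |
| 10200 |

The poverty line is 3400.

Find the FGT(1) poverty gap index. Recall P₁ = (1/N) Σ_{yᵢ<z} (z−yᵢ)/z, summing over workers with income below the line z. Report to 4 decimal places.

Incomes under z: 700, 800, 1100, 2600, 3100 (q = 5 of N = 11).
Relative gaps: (3400−700)/3400 = 0.7941; (3400−800)/3400 = 0.7647; (3400−1100)/3400 = 0.6765; (3400−2600)/3400 = 0.2353; (3400−3100)/3400 = 0.0882.
Sum of shortfalls = 2.558824; P₁ averages over all N: 2.558824 / 11 = 0.2326.

0.2326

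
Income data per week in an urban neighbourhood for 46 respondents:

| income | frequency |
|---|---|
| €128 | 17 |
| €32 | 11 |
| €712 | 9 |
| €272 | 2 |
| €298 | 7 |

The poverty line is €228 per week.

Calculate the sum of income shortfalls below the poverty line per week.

€3,856

Incomes under z: 11×€32, 17×€128 (q = 28 of N = 46).
Individual gaps: 11×(228−32) = 2156; 17×(228−128) = 1700.
Aggregate gap = €3,856.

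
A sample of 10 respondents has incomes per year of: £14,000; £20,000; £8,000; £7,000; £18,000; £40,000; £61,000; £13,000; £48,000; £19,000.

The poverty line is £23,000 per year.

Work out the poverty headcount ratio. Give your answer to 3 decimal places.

0.700

7 of the 10 respondents have income below £23,000.
H = 7/10 = 0.700.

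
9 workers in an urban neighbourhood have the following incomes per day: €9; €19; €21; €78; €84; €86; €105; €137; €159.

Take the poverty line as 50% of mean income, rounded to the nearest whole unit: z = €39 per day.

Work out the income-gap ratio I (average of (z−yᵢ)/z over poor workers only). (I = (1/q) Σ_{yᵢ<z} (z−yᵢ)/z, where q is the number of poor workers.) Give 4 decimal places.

Below z: €9, €19, €21 (q = 3 of N = 9).
Shortfall ratios (z−y)/z: 0.7692, 0.5128, 0.4615; sum = 1.743590.
I averages over the q = 3 poor units only: 1.743590 / 3 = 0.5812.

0.5812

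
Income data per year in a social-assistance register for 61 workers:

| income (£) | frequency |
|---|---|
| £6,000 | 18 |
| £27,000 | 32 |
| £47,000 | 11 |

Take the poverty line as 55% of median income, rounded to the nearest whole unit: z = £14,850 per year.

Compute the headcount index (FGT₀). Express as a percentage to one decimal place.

29.5%

18 of the 61 workers have income below £14,850.
H = 18/61 = 29.5%.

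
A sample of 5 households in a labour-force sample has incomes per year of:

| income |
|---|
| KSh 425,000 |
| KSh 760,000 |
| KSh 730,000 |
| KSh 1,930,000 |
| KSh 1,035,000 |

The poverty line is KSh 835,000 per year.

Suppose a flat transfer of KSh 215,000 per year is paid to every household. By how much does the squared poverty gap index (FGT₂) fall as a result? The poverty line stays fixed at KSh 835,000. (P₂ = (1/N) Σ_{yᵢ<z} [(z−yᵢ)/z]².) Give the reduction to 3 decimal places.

Before: below the line — KSh 425,000, KSh 730,000, KSh 760,000; squared poverty gap index (FGT₂) = 0.05300.
After the KSh 215,000 transfer: below the line — KSh 640,000; squared poverty gap index (FGT₂) = 0.01091.
Reduction = 0.05300 − 0.01091 = 0.042.

0.042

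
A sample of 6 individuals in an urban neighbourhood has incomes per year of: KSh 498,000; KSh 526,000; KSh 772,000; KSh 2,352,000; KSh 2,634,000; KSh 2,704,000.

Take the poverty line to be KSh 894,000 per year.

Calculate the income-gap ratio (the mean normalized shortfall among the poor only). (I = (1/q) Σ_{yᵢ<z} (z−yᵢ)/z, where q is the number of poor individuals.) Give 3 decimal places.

0.330

Below z: KSh 498,000, KSh 526,000, KSh 772,000 (q = 3 of N = 6).
Relative gaps: 0.4430, 0.4116, 0.1365; sum = 0.991051.
I averages over the q = 3 poor units only: 0.991051 / 3 = 0.330.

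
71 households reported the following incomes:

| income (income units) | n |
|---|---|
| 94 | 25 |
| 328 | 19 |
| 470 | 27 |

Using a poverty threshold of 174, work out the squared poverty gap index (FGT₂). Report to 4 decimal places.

Poor units: 25×94 (q = 25 of N = 71).
Relative gaps: (174−94)/174 = 0.4598 (×25).
Squared: 0.2114 (×25).
Sum = 5.284714; P₂ = 5.284714 / 71 = 0.0744.

0.0744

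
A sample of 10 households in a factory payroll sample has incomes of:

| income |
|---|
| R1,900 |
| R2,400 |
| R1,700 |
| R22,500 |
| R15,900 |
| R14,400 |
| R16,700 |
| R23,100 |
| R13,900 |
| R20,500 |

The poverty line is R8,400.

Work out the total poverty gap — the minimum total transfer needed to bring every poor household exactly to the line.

R19,200

Below z: R1,700, R1,900, R2,400 (q = 3 of N = 10).
Individual gaps: 8400−1700 = 6700; 8400−1900 = 6500; 8400−2400 = 6000.
Aggregate gap = R19,200.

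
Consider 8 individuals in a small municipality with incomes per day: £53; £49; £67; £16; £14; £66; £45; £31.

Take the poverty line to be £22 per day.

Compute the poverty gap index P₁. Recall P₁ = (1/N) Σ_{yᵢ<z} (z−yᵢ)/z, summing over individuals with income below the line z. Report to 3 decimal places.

Below z: £14, £16 (q = 2 of N = 8).
Normalized shortfalls: (22−14)/22 = 0.3636; (22−16)/22 = 0.2727.
Σ = 0.636364. Dividing by the full population N = 8 gives P₁ = 0.080.

0.080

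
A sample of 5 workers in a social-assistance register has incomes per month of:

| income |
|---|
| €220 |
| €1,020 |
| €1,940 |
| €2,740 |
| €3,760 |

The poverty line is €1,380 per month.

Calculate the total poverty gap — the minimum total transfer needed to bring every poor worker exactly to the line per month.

€1,520

Below the line: €220, €1,020 (q = 2 of N = 5).
Individual gaps: 1380−220 = 1160; 1380−1020 = 360.
Aggregate gap = €1,520.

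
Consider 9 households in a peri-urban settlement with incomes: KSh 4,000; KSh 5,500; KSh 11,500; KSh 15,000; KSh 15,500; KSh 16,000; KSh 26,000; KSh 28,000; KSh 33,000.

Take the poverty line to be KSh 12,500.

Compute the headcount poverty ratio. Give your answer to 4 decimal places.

3 of the 9 households have income below KSh 12,500.
H = 3/9 = 0.3333.

0.3333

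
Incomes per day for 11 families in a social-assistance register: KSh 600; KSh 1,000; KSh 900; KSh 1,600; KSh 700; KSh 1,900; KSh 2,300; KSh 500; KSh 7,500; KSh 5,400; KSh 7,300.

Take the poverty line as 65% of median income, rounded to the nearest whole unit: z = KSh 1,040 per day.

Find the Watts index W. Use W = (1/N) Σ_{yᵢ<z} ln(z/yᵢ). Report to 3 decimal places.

0.169

Below z: KSh 500, KSh 600, KSh 700, KSh 900, KSh 1,000 (q = 5 of N = 11).
Log shortfalls: ln(1040/500) = 0.7324; ln(1040/600) = 0.5500; ln(1040/700) = 0.3959; ln(1040/900) = 0.1446; ln(1040/1000) = 0.0392.
W = 1.862112 / 11 = 0.169.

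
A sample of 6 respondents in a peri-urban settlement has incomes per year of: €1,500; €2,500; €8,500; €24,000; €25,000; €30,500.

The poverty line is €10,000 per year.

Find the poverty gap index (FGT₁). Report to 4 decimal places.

0.2917

Below the line: €1,500, €2,500, €8,500 (q = 3 of N = 6).
Normalized shortfalls: (10000−1500)/10000 = 0.8500; (10000−2500)/10000 = 0.7500; (10000−8500)/10000 = 0.1500.
Σ = 1.750000. Dividing by the full population N = 6 gives P₁ = 0.2917.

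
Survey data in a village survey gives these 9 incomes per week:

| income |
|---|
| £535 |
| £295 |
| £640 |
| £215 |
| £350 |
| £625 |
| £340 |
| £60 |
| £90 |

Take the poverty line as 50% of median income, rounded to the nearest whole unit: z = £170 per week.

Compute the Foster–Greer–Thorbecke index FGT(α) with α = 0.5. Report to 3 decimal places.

Incomes under z: £60, £90 (q = 2 of N = 9).
Relative gaps: (170−60)/170 = 0.6471; (170−90)/170 = 0.4706.
Raised to α = 0.5: 0.80440; 0.68599.
Sum = 1.490394; FGT(0.5) = 1.490394 / 9 = 0.166.

0.166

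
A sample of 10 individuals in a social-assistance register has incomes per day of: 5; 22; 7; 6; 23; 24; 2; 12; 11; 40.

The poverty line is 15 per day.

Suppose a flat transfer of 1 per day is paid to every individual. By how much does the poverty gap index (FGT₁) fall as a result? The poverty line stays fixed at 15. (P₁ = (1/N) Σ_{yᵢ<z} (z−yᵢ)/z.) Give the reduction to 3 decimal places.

Before: below the line — 2, 5, 6, 7, 11, 12; poverty gap index (FGT₁) = 0.31333.
After the 1 transfer: below the line — 3, 6, 7, 8, 12, 13; poverty gap index (FGT₁) = 0.27333.
Reduction = 0.31333 − 0.27333 = 0.040.

0.040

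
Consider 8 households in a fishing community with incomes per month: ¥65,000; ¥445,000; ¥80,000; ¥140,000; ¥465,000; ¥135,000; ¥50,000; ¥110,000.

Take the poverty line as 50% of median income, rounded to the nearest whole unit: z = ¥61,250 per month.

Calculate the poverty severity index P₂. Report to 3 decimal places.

0.004

Below z: ¥50,000 (q = 1 of N = 8).
Gap ratios (z−y)/z: (61250−50000)/61250 = 0.1837.
Squared: 0.0337.
Sum = 0.033736; P₂ = 0.033736 / 8 = 0.004.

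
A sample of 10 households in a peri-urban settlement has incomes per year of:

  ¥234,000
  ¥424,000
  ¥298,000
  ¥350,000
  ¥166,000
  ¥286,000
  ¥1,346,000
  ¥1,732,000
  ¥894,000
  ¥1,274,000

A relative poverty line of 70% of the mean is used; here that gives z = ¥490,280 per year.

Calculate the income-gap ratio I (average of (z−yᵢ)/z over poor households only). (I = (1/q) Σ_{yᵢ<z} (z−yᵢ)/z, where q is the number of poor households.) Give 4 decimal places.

Below z: ¥166,000, ¥234,000, ¥286,000, ¥298,000, ¥350,000, ¥424,000 (q = 6 of N = 10).
Relative gaps: 0.6614, 0.5227, 0.4167, 0.3922, 0.2861, 0.1352; sum = 2.414294.
I averages over the q = 6 poor units only: 2.414294 / 6 = 0.4024.

0.4024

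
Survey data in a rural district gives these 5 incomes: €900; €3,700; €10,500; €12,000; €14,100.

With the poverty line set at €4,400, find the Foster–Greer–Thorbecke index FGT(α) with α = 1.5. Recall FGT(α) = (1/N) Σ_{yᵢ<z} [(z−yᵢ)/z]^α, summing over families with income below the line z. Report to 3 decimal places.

0.155

Incomes under z: €900, €3,700 (q = 2 of N = 5).
Normalized shortfalls: (4400−900)/4400 = 0.7955; (4400−3700)/4400 = 0.1591.
Raised to α = 1.5: 0.70945; 0.06346.
Sum = 0.772907; FGT(1.5) = 0.772907 / 5 = 0.155.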